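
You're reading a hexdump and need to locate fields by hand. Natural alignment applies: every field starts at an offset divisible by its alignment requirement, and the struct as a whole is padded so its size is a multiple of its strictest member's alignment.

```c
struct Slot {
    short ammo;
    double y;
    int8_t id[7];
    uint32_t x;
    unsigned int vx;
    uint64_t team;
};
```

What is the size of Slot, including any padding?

0..2  ammo  (2B, 2-aligned)
2..8  -- padding (6B)
8..16  y  (8B, 8-aligned)
16..23  id  (7B, 1-aligned)
23..24  -- padding (1B)
24..28  x  (4B, 4-aligned)
28..32  vx  (4B, 4-aligned)
32..40  team  (8B, 8-aligned)
sizeof = 40, alignof = 8

40 bytes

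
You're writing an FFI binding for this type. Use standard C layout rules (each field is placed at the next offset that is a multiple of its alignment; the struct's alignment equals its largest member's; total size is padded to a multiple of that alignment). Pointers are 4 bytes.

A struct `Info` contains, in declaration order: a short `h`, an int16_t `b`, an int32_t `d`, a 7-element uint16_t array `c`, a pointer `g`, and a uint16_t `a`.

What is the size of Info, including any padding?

32

h at 0 (size 2, align 2) → ends 2
b at 2 (size 2, align 2) → ends 4
d at 4 (size 4, align 4) → ends 8
c at 8 (size 14, align 2) → ends 22
pad 2 to align 4 for g
g at 24 (size 4, align 4) → ends 28
a at 28 (size 2, align 2) → ends 30
tail pad 2 to reach multiple of 4
total 32 bytes, alignment 4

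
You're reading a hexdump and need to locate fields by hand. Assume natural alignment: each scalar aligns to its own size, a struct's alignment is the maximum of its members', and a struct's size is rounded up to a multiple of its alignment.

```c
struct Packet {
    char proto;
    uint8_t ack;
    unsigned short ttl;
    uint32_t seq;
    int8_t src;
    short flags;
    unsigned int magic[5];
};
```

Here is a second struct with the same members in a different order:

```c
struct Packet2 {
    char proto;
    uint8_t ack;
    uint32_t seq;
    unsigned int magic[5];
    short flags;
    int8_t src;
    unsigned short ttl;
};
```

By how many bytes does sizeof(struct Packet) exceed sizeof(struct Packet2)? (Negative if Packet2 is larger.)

proto at 0 (size 1, align 1) → ends 1
ack at 1 (size 1, align 1) → ends 2
ttl at 2 (size 2, align 2) → ends 4
seq at 4 (size 4, align 4) → ends 8
src at 8 (size 1, align 1) → ends 9
pad 1 to align 2 for flags
flags at 10 (size 2, align 2) → ends 12
magic at 12 (size 20, align 4) → ends 32
total 32 bytes, alignment 4
— Packet2 —
proto at 0 (size 1, align 1) → ends 1
ack at 1 (size 1, align 1) → ends 2
pad 2 to align 4 for seq
seq at 4 (size 4, align 4) → ends 8
magic at 8 (size 20, align 4) → ends 28
flags at 28 (size 2, align 2) → ends 30
src at 30 (size 1, align 1) → ends 31
pad 1 to align 2 for ttl
ttl at 32 (size 2, align 2) → ends 34
tail pad 2 to reach multiple of 4
total 36 bytes, alignment 4
32 − 36 = -4

-4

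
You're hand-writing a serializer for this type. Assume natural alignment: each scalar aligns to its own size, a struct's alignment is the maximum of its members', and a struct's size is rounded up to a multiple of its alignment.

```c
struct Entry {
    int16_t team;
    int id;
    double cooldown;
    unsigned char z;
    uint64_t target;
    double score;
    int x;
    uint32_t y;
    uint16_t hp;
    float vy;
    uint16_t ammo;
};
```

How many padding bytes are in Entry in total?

@0: team [2B, align 2] → 2
+2 pad (align 4)
@4: id [4B, align 4] → 8
@8: cooldown [8B, align 8] → 16
@16: z [1B, align 1] → 17
+7 pad (align 8)
@24: target [8B, align 8] → 32
@32: score [8B, align 8] → 40
@40: x [4B, align 4] → 44
@44: y [4B, align 4] → 48
@48: hp [2B, align 2] → 50
+2 pad (align 4)
@52: vy [4B, align 4] → 56
@56: ammo [2B, align 2] → 58
+6 tail pad (align 8)
size 64, align 8
data bytes 47, size 64 → padding 17

17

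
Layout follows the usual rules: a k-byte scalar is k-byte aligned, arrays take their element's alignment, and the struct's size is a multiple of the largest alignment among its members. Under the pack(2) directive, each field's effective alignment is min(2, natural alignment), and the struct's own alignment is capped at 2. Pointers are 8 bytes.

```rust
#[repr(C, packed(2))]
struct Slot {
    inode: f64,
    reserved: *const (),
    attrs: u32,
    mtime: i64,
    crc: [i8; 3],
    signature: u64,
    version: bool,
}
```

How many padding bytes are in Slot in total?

inode at 0 (size 8, align 2) → ends 8
reserved at 8 (size 8, align 2) → ends 16
attrs at 16 (size 4, align 2) → ends 20
mtime at 20 (size 8, align 2) → ends 28
crc at 28 (size 3, align 1) → ends 31
pad 1 to align 2 for signature
signature at 32 (size 8, align 2) → ends 40
version at 40 (size 1, align 1) → ends 41
tail pad 1 to reach multiple of 2
total 42 bytes, alignment 2
data bytes 40, size 42 → padding 2

2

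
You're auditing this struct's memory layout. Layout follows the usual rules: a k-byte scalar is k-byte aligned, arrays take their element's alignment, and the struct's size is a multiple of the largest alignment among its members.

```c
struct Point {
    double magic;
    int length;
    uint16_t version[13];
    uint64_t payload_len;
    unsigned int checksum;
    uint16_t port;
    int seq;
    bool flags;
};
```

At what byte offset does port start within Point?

magic at 0 (size 8, align 8) → ends 8
length at 8 (size 4, align 4) → ends 12
version at 12 (size 26, align 2) → ends 38
pad 2 to align 8 for payload_len
payload_len at 40 (size 8, align 8) → ends 48
checksum at 48 (size 4, align 4) → ends 52
port at 52 (size 2, align 2) → ends 54

52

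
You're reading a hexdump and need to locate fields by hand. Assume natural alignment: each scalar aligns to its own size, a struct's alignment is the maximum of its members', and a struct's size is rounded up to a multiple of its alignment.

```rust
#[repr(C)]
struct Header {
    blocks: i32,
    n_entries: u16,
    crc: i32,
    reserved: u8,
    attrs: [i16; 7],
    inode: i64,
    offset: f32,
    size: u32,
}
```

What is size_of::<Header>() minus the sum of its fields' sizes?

0..4  blocks  (4B, 4-aligned)
4..6  n_entries  (2B, 2-aligned)
6..8  -- padding (2B)
8..12  crc  (4B, 4-aligned)
12..13  reserved  (1B, 1-aligned)
13..14  -- padding (1B)
14..28  attrs  (14B, 2-aligned)
28..32  -- padding (4B)
32..40  inode  (8B, 8-aligned)
40..44  offset  (4B, 4-aligned)
44..48  size  (4B, 4-aligned)
sizeof = 48, alignof = 8
data bytes 41, size 48 → padding 7

7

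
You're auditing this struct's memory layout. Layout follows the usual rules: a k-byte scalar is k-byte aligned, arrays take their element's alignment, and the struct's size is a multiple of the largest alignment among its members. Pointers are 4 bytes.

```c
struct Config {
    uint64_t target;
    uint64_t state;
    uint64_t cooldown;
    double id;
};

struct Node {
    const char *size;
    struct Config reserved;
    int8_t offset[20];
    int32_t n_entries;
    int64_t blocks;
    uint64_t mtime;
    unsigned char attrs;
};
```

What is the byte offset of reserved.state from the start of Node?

Config: @0: target [8B, align 8] → 8; @8: state [8B, align 8] → 16; @16: cooldown [8B, align 8] → 24; @24: id [8B, align 8] → 32; size 32, align 8
@0: size [4B, align 4] → 4
+4 pad (align 8)
@8: reserved [32B, align 8] → 40
within Config: state at 8
8 + 8 = 16

16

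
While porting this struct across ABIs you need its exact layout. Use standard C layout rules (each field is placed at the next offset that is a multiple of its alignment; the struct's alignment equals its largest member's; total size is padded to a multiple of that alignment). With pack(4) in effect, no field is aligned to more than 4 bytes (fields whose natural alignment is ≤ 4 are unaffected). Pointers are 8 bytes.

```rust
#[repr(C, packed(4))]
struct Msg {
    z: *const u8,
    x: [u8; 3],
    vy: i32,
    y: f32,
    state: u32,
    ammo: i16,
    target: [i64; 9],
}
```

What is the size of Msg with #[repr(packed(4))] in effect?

100

0..8  z  (8B, 4-aligned)
8..11  x  (3B, 1-aligned)
11..12  -- padding (1B)
12..16  vy  (4B, 4-aligned)
16..20  y  (4B, 4-aligned)
20..24  state  (4B, 4-aligned)
24..26  ammo  (2B, 2-aligned)
26..28  -- padding (2B)
28..100  target  (72B, 4-aligned)
sizeof = 100, alignof = 4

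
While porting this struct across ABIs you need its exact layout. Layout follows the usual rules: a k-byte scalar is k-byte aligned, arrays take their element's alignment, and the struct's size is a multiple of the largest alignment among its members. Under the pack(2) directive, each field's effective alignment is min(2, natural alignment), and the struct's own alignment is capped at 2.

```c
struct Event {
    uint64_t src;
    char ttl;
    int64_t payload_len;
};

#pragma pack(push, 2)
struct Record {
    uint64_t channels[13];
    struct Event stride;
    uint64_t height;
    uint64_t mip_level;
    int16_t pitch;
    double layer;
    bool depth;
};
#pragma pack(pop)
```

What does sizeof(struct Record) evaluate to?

Event: @0: src [8B, align 8] → 8; @8: ttl [1B, align 1] → 9; +7 pad (align 8); @16: payload_len [8B, align 8] → 24; size 24, align 8
@0: channels [104B, align 2] → 104
@104: stride [24B, align 2] → 128
@128: height [8B, align 2] → 136
@136: mip_level [8B, align 2] → 144
@144: pitch [2B, align 2] → 146
@146: layer [8B, align 2] → 154
@154: depth [1B, align 1] → 155
+1 tail pad (align 2)
size 156, align 2

156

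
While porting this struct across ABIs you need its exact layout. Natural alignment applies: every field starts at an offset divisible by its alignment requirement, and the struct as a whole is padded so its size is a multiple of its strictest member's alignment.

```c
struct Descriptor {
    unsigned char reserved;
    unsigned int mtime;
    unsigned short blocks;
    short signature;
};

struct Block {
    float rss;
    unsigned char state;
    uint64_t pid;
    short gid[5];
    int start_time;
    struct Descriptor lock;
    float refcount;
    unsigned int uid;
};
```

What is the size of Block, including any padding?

56 bytes

Descriptor: 0..1  reserved  (1B, 1-aligned); 1..4  -- padding (3B); 4..8  mtime  (4B, 4-aligned); 8..10  blocks  (2B, 2-aligned); 10..12  signature  (2B, 2-aligned); sizeof = 12, alignof = 4
0..4  rss  (4B, 4-aligned)
4..5  state  (1B, 1-aligned)
5..8  -- padding (3B)
8..16  pid  (8B, 8-aligned)
16..26  gid  (10B, 2-aligned)
26..28  -- padding (2B)
28..32  start_time  (4B, 4-aligned)
32..44  lock  (12B, 4-aligned)
44..48  refcount  (4B, 4-aligned)
48..52  uid  (4B, 4-aligned)
52..56  -- tail padding (4B)
sizeof = 56, alignof = 8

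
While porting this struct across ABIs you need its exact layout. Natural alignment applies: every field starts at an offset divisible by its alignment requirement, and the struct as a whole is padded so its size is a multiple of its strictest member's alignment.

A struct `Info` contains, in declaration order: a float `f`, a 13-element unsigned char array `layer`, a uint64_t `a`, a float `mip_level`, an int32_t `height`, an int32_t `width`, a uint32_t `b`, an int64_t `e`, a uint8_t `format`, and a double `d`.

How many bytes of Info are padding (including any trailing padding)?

f at 0 (size 4, align 4) → ends 4
layer at 4 (size 13, align 1) → ends 17
pad 7 to align 8 for a
a at 24 (size 8, align 8) → ends 32
mip_level at 32 (size 4, align 4) → ends 36
height at 36 (size 4, align 4) → ends 40
width at 40 (size 4, align 4) → ends 44
b at 44 (size 4, align 4) → ends 48
e at 48 (size 8, align 8) → ends 56
format at 56 (size 1, align 1) → ends 57
pad 7 to align 8 for d
d at 64 (size 8, align 8) → ends 72
total 72 bytes, alignment 8
data bytes 58, size 72 → padding 14

14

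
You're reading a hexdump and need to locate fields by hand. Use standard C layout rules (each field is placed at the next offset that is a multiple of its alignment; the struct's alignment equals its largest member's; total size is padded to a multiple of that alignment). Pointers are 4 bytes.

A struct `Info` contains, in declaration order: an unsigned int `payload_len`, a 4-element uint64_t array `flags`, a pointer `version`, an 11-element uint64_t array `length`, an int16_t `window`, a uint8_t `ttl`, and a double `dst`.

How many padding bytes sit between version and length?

payload_len at 0 (size 4, align 4) → ends 4
pad 4 to align 8 for flags
flags at 8 (size 32, align 8) → ends 40
version at 40 (size 4, align 4) → ends 44
pad 4 to align 8 for length
length at 48 (size 88, align 8) → ends 136

4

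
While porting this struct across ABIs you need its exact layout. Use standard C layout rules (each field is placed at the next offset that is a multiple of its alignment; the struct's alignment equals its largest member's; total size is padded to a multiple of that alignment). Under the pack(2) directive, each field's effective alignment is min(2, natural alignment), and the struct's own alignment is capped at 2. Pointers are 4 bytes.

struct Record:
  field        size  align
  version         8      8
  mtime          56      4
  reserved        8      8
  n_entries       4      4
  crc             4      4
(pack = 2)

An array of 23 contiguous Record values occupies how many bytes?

1840

@0: version [8B, align 2] → 8
@8: mtime [56B, align 2] → 64
@64: reserved [8B, align 2] → 72
@72: n_entries [4B, align 2] → 76
@76: crc [4B, align 2] → 80
size 80, align 2
array of 23: 23 × 80 = 1840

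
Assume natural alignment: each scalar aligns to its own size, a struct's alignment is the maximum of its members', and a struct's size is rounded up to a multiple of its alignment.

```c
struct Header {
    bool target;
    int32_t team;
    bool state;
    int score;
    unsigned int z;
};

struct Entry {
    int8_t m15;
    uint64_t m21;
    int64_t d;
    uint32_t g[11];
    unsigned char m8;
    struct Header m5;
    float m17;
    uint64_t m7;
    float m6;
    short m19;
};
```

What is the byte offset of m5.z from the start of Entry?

88

Header: target at 0 (size 1, align 1) → ends 1; pad 3 to align 4 for team; team at 4 (size 4, align 4) → ends 8; state at 8 (size 1, align 1) → ends 9; pad 3 to align 4 for score; score at 12 (size 4, align 4) → ends 16; z at 16 (size 4, align 4) → ends 20; total 20 bytes, alignment 4
m15 at 0 (size 1, align 1) → ends 1
pad 7 to align 8 for m21
m21 at 8 (size 8, align 8) → ends 16
d at 16 (size 8, align 8) → ends 24
g at 24 (size 44, align 4) → ends 68
m8 at 68 (size 1, align 1) → ends 69
pad 3 to align 4 for m5
m5 at 72 (size 20, align 4) → ends 92
within Header: z at 16
72 + 16 = 88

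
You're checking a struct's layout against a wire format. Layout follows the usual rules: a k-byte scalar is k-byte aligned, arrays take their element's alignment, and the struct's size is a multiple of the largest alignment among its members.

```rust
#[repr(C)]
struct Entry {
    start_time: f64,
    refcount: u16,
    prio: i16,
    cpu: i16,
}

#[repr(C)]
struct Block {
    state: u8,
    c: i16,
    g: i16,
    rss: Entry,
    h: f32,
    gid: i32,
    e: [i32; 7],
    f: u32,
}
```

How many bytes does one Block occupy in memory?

64

Entry: @0: start_time [8B, align 8] → 8; @8: refcount [2B, align 2] → 10; @10: prio [2B, align 2] → 12; @12: cpu [2B, align 2] → 14; +2 tail pad (align 8); size 16, align 8
@0: state [1B, align 1] → 1
+1 pad (align 2)
@2: c [2B, align 2] → 4
@4: g [2B, align 2] → 6
+2 pad (align 8)
@8: rss [16B, align 8] → 24
@24: h [4B, align 4] → 28
@28: gid [4B, align 4] → 32
@32: e [28B, align 4] → 60
@60: f [4B, align 4] → 64
size 64, align 8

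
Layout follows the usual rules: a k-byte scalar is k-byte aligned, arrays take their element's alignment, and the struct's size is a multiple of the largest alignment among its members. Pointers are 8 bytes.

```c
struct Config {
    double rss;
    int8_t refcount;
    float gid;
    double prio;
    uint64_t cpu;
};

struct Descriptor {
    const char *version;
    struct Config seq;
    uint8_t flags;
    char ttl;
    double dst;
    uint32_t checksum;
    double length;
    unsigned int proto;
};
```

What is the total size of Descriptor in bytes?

80 bytes

Config: 0..8  rss  (8B, 8-aligned); 8..9  refcount  (1B, 1-aligned); 9..12  -- padding (3B); 12..16  gid  (4B, 4-aligned); 16..24  prio  (8B, 8-aligned); 24..32  cpu  (8B, 8-aligned); sizeof = 32, alignof = 8
0..8  version  (8B, 8-aligned)
8..40  seq  (32B, 8-aligned)
40..41  flags  (1B, 1-aligned)
41..42  ttl  (1B, 1-aligned)
42..48  -- padding (6B)
48..56  dst  (8B, 8-aligned)
56..60  checksum  (4B, 4-aligned)
60..64  -- padding (4B)
64..72  length  (8B, 8-aligned)
72..76  proto  (4B, 4-aligned)
76..80  -- tail padding (4B)
sizeof = 80, alignof = 8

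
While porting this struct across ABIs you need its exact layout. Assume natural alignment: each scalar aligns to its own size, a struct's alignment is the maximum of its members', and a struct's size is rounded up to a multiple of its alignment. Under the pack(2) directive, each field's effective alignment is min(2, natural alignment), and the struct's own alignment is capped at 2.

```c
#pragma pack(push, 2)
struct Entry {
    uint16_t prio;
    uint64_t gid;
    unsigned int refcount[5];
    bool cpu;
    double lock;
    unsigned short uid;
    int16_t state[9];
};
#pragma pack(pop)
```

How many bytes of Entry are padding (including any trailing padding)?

0..2  prio  (2B, 2-aligned)
2..10  gid  (8B, 2-aligned)
10..30  refcount  (20B, 2-aligned)
30..31  cpu  (1B, 1-aligned)
31..32  -- padding (1B)
32..40  lock  (8B, 2-aligned)
40..42  uid  (2B, 2-aligned)
42..60  state  (18B, 2-aligned)
sizeof = 60, alignof = 2
data bytes 59, size 60 → padding 1

1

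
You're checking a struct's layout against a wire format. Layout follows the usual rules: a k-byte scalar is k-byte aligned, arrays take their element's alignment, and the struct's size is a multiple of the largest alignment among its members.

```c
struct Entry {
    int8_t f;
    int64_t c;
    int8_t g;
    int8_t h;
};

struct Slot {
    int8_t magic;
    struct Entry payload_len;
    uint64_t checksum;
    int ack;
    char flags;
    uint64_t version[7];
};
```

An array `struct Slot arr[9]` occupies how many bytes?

Entry: f at 0 (size 1, align 1) → ends 1; pad 7 to align 8 for c; c at 8 (size 8, align 8) → ends 16; g at 16 (size 1, align 1) → ends 17; h at 17 (size 1, align 1) → ends 18; tail pad 6 to reach multiple of 8; total 24 bytes, alignment 8
magic at 0 (size 1, align 1) → ends 1
pad 7 to align 8 for payload_len
payload_len at 8 (size 24, align 8) → ends 32
checksum at 32 (size 8, align 8) → ends 40
ack at 40 (size 4, align 4) → ends 44
flags at 44 (size 1, align 1) → ends 45
pad 3 to align 8 for version
version at 48 (size 56, align 8) → ends 104
total 104 bytes, alignment 8
array of 9: 9 × 104 = 936

936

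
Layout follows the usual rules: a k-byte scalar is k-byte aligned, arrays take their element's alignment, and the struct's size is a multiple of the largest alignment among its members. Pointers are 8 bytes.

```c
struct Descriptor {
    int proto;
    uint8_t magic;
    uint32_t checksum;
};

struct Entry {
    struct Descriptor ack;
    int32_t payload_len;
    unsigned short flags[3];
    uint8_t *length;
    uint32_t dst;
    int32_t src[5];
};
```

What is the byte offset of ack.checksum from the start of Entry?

8

Descriptor: @0: proto [4B, align 4] → 4; @4: magic [1B, align 1] → 5; +3 pad (align 4); @8: checksum [4B, align 4] → 12; size 12, align 4
@0: ack [12B, align 4] → 12
within Descriptor: checksum at 8
0 + 8 = 8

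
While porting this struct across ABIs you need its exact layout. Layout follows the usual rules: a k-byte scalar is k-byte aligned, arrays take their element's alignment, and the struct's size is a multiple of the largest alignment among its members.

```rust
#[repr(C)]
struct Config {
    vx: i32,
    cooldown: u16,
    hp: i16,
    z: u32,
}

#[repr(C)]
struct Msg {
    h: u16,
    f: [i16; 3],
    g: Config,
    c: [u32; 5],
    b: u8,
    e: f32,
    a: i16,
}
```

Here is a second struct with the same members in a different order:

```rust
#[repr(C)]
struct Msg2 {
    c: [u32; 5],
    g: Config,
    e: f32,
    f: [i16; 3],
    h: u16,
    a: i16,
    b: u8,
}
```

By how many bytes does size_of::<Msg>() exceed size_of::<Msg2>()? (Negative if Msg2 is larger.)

Config: vx at 0 (size 4, align 4) → ends 4; cooldown at 4 (size 2, align 2) → ends 6; hp at 6 (size 2, align 2) → ends 8; z at 8 (size 4, align 4) → ends 12; total 12 bytes, alignment 4
h at 0 (size 2, align 2) → ends 2
f at 2 (size 6, align 2) → ends 8
g at 8 (size 12, align 4) → ends 20
c at 20 (size 20, align 4) → ends 40
b at 40 (size 1, align 1) → ends 41
pad 3 to align 4 for e
e at 44 (size 4, align 4) → ends 48
a at 48 (size 2, align 2) → ends 50
tail pad 2 to reach multiple of 4
total 52 bytes, alignment 4
— Msg2 —
c at 0 (size 20, align 4) → ends 20
g at 20 (size 12, align 4) → ends 32
e at 32 (size 4, align 4) → ends 36
f at 36 (size 6, align 2) → ends 42
h at 42 (size 2, align 2) → ends 44
a at 44 (size 2, align 2) → ends 46
b at 46 (size 1, align 1) → ends 47
tail pad 1 to reach multiple of 4
total 48 bytes, alignment 4
52 − 48 = 4

4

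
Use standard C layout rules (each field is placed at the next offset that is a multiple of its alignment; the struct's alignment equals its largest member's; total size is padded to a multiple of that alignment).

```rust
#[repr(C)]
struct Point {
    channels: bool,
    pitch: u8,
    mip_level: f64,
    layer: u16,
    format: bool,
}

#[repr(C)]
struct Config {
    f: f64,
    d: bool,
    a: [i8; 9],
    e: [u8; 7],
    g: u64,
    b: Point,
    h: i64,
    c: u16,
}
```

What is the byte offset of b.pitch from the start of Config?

Point: channels at 0 (size 1, align 1) → ends 1; pitch at 1 (size 1, align 1) → ends 2; pad 6 to align 8 for mip_level; mip_level at 8 (size 8, align 8) → ends 16; layer at 16 (size 2, align 2) → ends 18; format at 18 (size 1, align 1) → ends 19; tail pad 5 to reach multiple of 8; total 24 bytes, alignment 8
f at 0 (size 8, align 8) → ends 8
d at 8 (size 1, align 1) → ends 9
a at 9 (size 9, align 1) → ends 18
e at 18 (size 7, align 1) → ends 25
pad 7 to align 8 for g
g at 32 (size 8, align 8) → ends 40
b at 40 (size 24, align 8) → ends 64
within Point: pitch at 1
40 + 1 = 41

41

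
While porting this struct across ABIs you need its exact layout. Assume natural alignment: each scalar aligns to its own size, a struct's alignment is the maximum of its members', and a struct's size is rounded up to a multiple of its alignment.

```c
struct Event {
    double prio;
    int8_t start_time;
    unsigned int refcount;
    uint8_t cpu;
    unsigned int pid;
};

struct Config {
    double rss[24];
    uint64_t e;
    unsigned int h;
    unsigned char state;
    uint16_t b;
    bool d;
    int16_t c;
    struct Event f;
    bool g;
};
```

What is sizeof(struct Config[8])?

1984

Event: @0: prio [8B, align 8] → 8; @8: start_time [1B, align 1] → 9; +3 pad (align 4); @12: refcount [4B, align 4] → 16; @16: cpu [1B, align 1] → 17; +3 pad (align 4); @20: pid [4B, align 4] → 24; size 24, align 8
@0: rss [192B, align 8] → 192
@192: e [8B, align 8] → 200
@200: h [4B, align 4] → 204
@204: state [1B, align 1] → 205
+1 pad (align 2)
@206: b [2B, align 2] → 208
@208: d [1B, align 1] → 209
+1 pad (align 2)
@210: c [2B, align 2] → 212
+4 pad (align 8)
@216: f [24B, align 8] → 240
@240: g [1B, align 1] → 241
+7 tail pad (align 8)
size 248, align 8
array of 8: 8 × 248 = 1984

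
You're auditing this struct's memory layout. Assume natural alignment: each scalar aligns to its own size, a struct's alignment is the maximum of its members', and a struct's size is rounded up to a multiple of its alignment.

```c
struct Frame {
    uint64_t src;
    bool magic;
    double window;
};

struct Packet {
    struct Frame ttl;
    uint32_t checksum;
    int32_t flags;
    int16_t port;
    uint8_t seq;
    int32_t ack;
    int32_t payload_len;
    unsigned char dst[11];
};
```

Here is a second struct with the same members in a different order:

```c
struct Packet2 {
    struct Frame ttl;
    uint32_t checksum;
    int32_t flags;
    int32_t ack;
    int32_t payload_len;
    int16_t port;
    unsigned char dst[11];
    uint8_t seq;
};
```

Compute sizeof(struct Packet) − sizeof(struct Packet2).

0

Frame: 0..8  src  (8B, 8-aligned); 8..9  magic  (1B, 1-aligned); 9..16  -- padding (7B); 16..24  window  (8B, 8-aligned); sizeof = 24, alignof = 8
0..24  ttl  (24B, 8-aligned)
24..28  checksum  (4B, 4-aligned)
28..32  flags  (4B, 4-aligned)
32..34  port  (2B, 2-aligned)
34..35  seq  (1B, 1-aligned)
35..36  -- padding (1B)
36..40  ack  (4B, 4-aligned)
40..44  payload_len  (4B, 4-aligned)
44..55  dst  (11B, 1-aligned)
55..56  -- tail padding (1B)
sizeof = 56, alignof = 8
— Packet2 —
0..24  ttl  (24B, 8-aligned)
24..28  checksum  (4B, 4-aligned)
28..32  flags  (4B, 4-aligned)
32..36  ack  (4B, 4-aligned)
36..40  payload_len  (4B, 4-aligned)
40..42  port  (2B, 2-aligned)
42..53  dst  (11B, 1-aligned)
53..54  seq  (1B, 1-aligned)
54..56  -- tail padding (2B)
sizeof = 56, alignof = 8
56 − 56 = 0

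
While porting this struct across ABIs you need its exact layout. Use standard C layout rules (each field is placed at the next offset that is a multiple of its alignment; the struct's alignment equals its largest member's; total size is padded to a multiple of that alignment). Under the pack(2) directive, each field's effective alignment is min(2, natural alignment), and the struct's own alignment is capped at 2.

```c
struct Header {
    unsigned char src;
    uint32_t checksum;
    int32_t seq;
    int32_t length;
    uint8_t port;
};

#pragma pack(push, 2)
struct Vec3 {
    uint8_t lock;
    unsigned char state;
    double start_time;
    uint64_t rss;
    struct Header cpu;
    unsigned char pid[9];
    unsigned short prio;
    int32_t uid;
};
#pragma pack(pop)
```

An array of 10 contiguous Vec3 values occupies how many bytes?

540

Header: 0..1  src  (1B, 1-aligned); 1..4  -- padding (3B); 4..8  checksum  (4B, 4-aligned); 8..12  seq  (4B, 4-aligned); 12..16  length  (4B, 4-aligned); 16..17  port  (1B, 1-aligned); 17..20  -- tail padding (3B); sizeof = 20, alignof = 4
0..1  lock  (1B, 1-aligned)
1..2  state  (1B, 1-aligned)
2..10  start_time  (8B, 2-aligned)
10..18  rss  (8B, 2-aligned)
18..38  cpu  (20B, 2-aligned)
38..47  pid  (9B, 1-aligned)
47..48  -- padding (1B)
48..50  prio  (2B, 2-aligned)
50..54  uid  (4B, 2-aligned)
sizeof = 54, alignof = 2
array of 10: 10 × 54 = 540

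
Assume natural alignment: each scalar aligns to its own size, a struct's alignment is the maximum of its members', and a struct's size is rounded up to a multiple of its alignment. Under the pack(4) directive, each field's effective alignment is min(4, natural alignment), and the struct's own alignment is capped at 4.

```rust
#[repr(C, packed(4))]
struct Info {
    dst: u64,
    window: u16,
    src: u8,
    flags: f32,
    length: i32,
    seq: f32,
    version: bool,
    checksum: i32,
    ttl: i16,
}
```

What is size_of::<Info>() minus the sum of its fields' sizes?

6

dst at 0 (size 8, align 4) → ends 8
window at 8 (size 2, align 2) → ends 10
src at 10 (size 1, align 1) → ends 11
pad 1 to align 4 for flags
flags at 12 (size 4, align 4) → ends 16
length at 16 (size 4, align 4) → ends 20
seq at 20 (size 4, align 4) → ends 24
version at 24 (size 1, align 1) → ends 25
pad 3 to align 4 for checksum
checksum at 28 (size 4, align 4) → ends 32
ttl at 32 (size 2, align 2) → ends 34
tail pad 2 to reach multiple of 4
total 36 bytes, alignment 4
data bytes 30, size 36 → padding 6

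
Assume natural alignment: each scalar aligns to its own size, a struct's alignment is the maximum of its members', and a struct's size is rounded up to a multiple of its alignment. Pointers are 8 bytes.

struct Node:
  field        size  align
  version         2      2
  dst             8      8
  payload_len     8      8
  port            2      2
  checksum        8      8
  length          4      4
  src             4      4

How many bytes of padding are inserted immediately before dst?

version at 0 (size 2, align 2) → ends 2
pad 6 to align 8 for dst
dst at 8 (size 8, align 8) → ends 16

6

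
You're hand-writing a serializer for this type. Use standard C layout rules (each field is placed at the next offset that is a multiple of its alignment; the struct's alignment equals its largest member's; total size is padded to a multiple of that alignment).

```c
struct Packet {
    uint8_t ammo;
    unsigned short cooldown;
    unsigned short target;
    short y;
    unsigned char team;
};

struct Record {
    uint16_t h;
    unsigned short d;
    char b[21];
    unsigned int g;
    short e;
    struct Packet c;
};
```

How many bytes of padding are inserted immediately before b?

0

Packet: @0: ammo [1B, align 1] → 1; +1 pad (align 2); @2: cooldown [2B, align 2] → 4; @4: target [2B, align 2] → 6; @6: y [2B, align 2] → 8; @8: team [1B, align 1] → 9; +1 tail pad (align 2); size 10, align 2
@0: h [2B, align 2] → 2
@2: d [2B, align 2] → 4
@4: b [21B, align 1] → 25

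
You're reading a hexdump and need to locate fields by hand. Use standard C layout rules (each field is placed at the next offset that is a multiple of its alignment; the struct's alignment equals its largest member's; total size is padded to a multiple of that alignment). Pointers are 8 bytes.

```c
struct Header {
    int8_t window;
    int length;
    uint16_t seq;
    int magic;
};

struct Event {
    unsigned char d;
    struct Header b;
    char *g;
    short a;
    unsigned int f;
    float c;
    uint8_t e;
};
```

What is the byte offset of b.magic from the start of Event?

16

Header: 0..1  window  (1B, 1-aligned); 1..4  -- padding (3B); 4..8  length  (4B, 4-aligned); 8..10  seq  (2B, 2-aligned); 10..12  -- padding (2B); 12..16  magic  (4B, 4-aligned); sizeof = 16, alignof = 4
0..1  d  (1B, 1-aligned)
1..4  -- padding (3B)
4..20  b  (16B, 4-aligned)
within Header: magic at 12
4 + 12 = 16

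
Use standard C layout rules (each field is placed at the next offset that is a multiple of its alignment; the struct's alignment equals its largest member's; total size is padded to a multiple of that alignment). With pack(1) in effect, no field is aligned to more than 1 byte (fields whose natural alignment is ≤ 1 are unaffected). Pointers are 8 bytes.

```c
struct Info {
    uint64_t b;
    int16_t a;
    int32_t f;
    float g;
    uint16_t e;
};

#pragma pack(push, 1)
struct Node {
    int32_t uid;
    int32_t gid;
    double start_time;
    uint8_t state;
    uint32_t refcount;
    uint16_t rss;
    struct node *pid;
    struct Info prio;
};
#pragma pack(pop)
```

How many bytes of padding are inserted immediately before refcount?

0

Info: 0..8  b  (8B, 8-aligned); 8..10  a  (2B, 2-aligned); 10..12  -- padding (2B); 12..16  f  (4B, 4-aligned); 16..20  g  (4B, 4-aligned); 20..22  e  (2B, 2-aligned); 22..24  -- tail padding (2B); sizeof = 24, alignof = 8
0..4  uid  (4B, 1-aligned)
4..8  gid  (4B, 1-aligned)
8..16  start_time  (8B, 1-aligned)
16..17  state  (1B, 1-aligned)
17..21  refcount  (4B, 1-aligned)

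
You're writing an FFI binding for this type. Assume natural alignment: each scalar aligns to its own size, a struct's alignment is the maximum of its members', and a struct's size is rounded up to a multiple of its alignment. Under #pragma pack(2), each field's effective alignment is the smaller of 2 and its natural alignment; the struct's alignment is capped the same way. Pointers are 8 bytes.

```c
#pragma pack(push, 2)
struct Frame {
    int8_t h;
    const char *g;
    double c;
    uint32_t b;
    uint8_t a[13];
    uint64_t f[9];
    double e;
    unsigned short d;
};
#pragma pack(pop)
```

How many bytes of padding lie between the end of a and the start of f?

0..1  h  (1B, 1-aligned)
1..2  -- padding (1B)
2..10  g  (8B, 2-aligned)
10..18  c  (8B, 2-aligned)
18..22  b  (4B, 2-aligned)
22..35  a  (13B, 1-aligned)
35..36  -- padding (1B)
36..108  f  (72B, 2-aligned)

1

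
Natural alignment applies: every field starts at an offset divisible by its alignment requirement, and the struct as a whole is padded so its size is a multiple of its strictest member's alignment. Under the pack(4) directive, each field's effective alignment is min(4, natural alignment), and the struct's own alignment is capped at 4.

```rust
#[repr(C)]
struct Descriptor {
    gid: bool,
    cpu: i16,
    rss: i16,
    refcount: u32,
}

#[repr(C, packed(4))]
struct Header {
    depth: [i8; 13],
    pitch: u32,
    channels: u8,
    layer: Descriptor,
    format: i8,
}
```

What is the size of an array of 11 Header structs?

Descriptor: @0: gid [1B, align 1] → 1; +1 pad (align 2); @2: cpu [2B, align 2] → 4; @4: rss [2B, align 2] → 6; +2 pad (align 4); @8: refcount [4B, align 4] → 12; size 12, align 4
@0: depth [13B, align 1] → 13
+3 pad (align 4)
@16: pitch [4B, align 4] → 20
@20: channels [1B, align 1] → 21
+3 pad (align 4)
@24: layer [12B, align 4] → 36
@36: format [1B, align 1] → 37
+3 tail pad (align 4)
size 40, align 4
array of 11: 11 × 40 = 440

440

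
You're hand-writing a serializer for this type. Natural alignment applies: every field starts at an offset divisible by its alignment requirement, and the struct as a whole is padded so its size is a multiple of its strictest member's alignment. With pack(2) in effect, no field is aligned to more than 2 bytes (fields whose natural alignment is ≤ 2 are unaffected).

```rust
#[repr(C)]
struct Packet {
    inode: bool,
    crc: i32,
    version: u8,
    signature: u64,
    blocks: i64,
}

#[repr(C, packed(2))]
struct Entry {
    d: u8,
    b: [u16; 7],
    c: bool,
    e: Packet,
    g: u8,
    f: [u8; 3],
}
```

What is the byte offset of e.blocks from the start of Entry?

42

Packet: @0: inode [1B, align 1] → 1; +3 pad (align 4); @4: crc [4B, align 4] → 8; @8: version [1B, align 1] → 9; +7 pad (align 8); @16: signature [8B, align 8] → 24; @24: blocks [8B, align 8] → 32; size 32, align 8
@0: d [1B, align 1] → 1
+1 pad (align 2)
@2: b [14B, align 2] → 16
@16: c [1B, align 1] → 17
+1 pad (align 2)
@18: e [32B, align 2] → 50
within Packet: blocks at 24
18 + 24 = 42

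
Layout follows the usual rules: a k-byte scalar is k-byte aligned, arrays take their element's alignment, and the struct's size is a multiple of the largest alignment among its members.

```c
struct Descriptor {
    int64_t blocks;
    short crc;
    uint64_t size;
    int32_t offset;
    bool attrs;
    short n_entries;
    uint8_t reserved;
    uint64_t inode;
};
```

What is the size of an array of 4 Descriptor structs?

0..8  blocks  (8B, 8-aligned)
8..10  crc  (2B, 2-aligned)
10..16  -- padding (6B)
16..24  size  (8B, 8-aligned)
24..28  offset  (4B, 4-aligned)
28..29  attrs  (1B, 1-aligned)
29..30  -- padding (1B)
30..32  n_entries  (2B, 2-aligned)
32..33  reserved  (1B, 1-aligned)
33..40  -- padding (7B)
40..48  inode  (8B, 8-aligned)
sizeof = 48, alignof = 8
array of 4: 4 × 48 = 192

192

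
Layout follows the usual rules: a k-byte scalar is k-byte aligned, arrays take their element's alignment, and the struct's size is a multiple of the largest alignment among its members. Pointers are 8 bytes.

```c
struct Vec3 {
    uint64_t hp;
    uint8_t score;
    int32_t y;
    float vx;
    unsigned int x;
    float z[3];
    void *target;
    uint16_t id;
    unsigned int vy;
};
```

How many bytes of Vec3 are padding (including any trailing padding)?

hp at 0 (size 8, align 8) → ends 8
score at 8 (size 1, align 1) → ends 9
pad 3 to align 4 for y
y at 12 (size 4, align 4) → ends 16
vx at 16 (size 4, align 4) → ends 20
x at 20 (size 4, align 4) → ends 24
z at 24 (size 12, align 4) → ends 36
pad 4 to align 8 for target
target at 40 (size 8, align 8) → ends 48
id at 48 (size 2, align 2) → ends 50
pad 2 to align 4 for vy
vy at 52 (size 4, align 4) → ends 56
total 56 bytes, alignment 8
data bytes 47, size 56 → padding 9

9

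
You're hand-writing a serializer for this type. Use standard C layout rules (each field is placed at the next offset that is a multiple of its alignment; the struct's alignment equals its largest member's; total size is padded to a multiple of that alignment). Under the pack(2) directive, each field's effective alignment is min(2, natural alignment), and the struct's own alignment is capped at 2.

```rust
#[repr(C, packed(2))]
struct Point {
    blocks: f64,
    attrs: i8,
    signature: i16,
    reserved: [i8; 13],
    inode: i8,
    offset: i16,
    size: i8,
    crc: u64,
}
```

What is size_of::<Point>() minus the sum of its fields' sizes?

blocks at 0 (size 8, align 2) → ends 8
attrs at 8 (size 1, align 1) → ends 9
pad 1 to align 2 for signature
signature at 10 (size 2, align 2) → ends 12
reserved at 12 (size 13, align 1) → ends 25
inode at 25 (size 1, align 1) → ends 26
offset at 26 (size 2, align 2) → ends 28
size at 28 (size 1, align 1) → ends 29
pad 1 to align 2 for crc
crc at 30 (size 8, align 2) → ends 38
total 38 bytes, alignment 2
data bytes 36, size 38 → padding 2

2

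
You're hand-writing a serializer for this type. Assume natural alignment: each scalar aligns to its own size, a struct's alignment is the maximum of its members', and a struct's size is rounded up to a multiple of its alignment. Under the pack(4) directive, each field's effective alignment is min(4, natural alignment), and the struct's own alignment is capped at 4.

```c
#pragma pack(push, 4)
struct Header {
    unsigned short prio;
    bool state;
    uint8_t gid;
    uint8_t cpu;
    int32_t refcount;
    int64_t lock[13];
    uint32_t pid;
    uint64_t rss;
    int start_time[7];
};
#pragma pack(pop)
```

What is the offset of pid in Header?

prio at 0 (size 2, align 2) → ends 2
state at 2 (size 1, align 1) → ends 3
gid at 3 (size 1, align 1) → ends 4
cpu at 4 (size 1, align 1) → ends 5
pad 3 to align 4 for refcount
refcount at 8 (size 4, align 4) → ends 12
lock at 12 (size 104, align 4) → ends 116
pid at 116 (size 4, align 4) → ends 120

116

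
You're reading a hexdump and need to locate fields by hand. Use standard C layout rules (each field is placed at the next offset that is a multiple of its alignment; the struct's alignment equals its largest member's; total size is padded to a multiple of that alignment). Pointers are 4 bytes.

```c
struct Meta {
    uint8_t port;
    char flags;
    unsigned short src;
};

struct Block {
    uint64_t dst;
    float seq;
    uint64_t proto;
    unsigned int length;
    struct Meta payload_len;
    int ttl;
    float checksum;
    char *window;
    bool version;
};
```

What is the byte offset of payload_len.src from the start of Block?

30

Meta: @0: port [1B, align 1] → 1; @1: flags [1B, align 1] → 2; @2: src [2B, align 2] → 4; size 4, align 2
@0: dst [8B, align 8] → 8
@8: seq [4B, align 4] → 12
+4 pad (align 8)
@16: proto [8B, align 8] → 24
@24: length [4B, align 4] → 28
@28: payload_len [4B, align 2] → 32
within Meta: src at 2
28 + 2 = 30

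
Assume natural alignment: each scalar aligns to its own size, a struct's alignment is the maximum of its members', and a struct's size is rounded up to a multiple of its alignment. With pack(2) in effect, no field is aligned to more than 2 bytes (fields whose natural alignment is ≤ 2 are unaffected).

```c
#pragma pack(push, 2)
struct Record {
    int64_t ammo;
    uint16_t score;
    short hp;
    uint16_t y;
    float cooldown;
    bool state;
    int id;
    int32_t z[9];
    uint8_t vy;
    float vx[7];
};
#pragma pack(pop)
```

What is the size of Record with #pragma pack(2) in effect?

90

0..8  ammo  (8B, 2-aligned)
8..10  score  (2B, 2-aligned)
10..12  hp  (2B, 2-aligned)
12..14  y  (2B, 2-aligned)
14..18  cooldown  (4B, 2-aligned)
18..19  state  (1B, 1-aligned)
19..20  -- padding (1B)
20..24  id  (4B, 2-aligned)
24..60  z  (36B, 2-aligned)
60..61  vy  (1B, 1-aligned)
61..62  -- padding (1B)
62..90  vx  (28B, 2-aligned)
sizeof = 90, alignof = 2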